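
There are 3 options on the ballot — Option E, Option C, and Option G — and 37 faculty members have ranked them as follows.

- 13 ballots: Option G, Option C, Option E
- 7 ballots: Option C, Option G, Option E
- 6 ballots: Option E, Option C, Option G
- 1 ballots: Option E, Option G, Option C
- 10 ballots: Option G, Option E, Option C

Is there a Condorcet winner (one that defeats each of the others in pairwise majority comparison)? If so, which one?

Option G

Head-to-head results (37 voters total):
Option E vs Option C: Option C wins 20–17.
Option E vs Option G: Option G wins 30–7.
Option C vs Option G: Option G wins 24–13.
Option G beats each rival — Option E (30–7), Option C (24–13) — so Option G is the Condorcet winner.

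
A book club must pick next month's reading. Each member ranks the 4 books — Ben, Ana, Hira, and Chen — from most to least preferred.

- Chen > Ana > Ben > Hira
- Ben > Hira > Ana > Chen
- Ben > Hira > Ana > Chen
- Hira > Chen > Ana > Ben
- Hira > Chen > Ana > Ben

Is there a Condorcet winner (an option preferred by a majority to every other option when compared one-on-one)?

No

Head-to-head results (5 voters total):
Ben vs Ana: Ana wins 3–2.
Ben vs Hira: Ben wins 3–2.
Ben vs Chen: Chen wins 3–2.
Ana vs Hira: Hira wins 4–1.
Ana vs Chen: Chen wins 3–2.
Hira vs Chen: Hira wins 4–1.
No candidate beats all others: Ben beats Hira beats Ana beats Ben, a majority cycle.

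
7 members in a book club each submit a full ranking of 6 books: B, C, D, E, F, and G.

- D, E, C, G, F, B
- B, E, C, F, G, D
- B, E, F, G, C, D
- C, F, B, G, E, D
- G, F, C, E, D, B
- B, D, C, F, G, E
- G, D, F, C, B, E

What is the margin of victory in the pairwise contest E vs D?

Ballots ranking E above D: 4.
Ballots ranking D above E: 3.
E wins 4–3, a margin of 1.

1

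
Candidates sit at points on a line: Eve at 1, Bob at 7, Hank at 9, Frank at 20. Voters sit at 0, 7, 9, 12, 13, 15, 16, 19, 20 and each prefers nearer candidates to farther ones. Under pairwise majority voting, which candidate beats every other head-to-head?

With single-peaked preferences on a line, the Condorcet winner is the candidate closest to the median voter.
The median voter (position 13) is closest to Hank at 9.
Check: Hank vs Bob — voters closer to Hank: 7 of 9.

Hank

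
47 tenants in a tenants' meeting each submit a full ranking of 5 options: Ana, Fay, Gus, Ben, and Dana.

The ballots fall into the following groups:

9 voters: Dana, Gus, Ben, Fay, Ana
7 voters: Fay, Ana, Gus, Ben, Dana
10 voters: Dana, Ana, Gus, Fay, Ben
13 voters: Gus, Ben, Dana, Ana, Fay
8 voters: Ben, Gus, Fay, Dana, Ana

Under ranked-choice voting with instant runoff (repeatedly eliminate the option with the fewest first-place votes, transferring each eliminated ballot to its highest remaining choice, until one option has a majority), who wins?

Round 1: Dana 19, Gus 13, Ben 8, Fay 7, Ana 0. Ana has the fewest and is eliminated.
Round 2: Dana 19, Gus 13, Ben 8, Fay 7. Fay has the fewest and is eliminated.
Round 3: Gus 20, Dana 19, Ben 8. Ben has the fewest and is eliminated.
Round 4: Gus 28, Dana 19. Gus has a majority.

Gus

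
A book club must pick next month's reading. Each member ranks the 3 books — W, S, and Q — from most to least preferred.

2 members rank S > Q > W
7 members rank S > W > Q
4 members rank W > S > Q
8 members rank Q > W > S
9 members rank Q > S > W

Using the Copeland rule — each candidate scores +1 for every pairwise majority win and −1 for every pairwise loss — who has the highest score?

Q

Pairwise results:
  W vs S: S wins 18–12.
  W vs Q: Q wins 19–11.
  S vs Q: Q wins 17–13.
Copeland scores (wins − losses):
  W: 0 − 2 = -2
  S: 1 − 1 = 0
  Q: 2 − 0 = 2
Q has the best Copeland score.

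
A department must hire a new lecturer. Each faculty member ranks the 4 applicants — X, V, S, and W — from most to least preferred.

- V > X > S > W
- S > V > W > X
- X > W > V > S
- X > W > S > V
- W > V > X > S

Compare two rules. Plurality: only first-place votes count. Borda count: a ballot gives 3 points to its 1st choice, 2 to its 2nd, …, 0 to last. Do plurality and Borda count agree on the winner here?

Yes

Plurality first-place counts: X 2, V 1, S 1, W 1 → X.
Borda totals: X 9, V 8, S 5, W 8 → X.
The two rules agree on X.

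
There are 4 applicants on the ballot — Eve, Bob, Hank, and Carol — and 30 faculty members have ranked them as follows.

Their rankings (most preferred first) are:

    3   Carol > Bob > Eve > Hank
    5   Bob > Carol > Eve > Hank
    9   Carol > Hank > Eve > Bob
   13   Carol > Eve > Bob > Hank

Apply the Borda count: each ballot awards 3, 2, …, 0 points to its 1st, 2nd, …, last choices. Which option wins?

Carol

Borda scores:
  Eve: 3·1 + 5·1 + 9·1 + 13·2 = 43
  Bob: 3·2 + 5·3 + 9·0 + 13·1 = 34
  Hank: 3·0 + 5·0 + 9·2 + 13·0 = 18
  Carol: 3·3 + 5·2 + 9·3 + 13·3 = 85
Carol has the highest total.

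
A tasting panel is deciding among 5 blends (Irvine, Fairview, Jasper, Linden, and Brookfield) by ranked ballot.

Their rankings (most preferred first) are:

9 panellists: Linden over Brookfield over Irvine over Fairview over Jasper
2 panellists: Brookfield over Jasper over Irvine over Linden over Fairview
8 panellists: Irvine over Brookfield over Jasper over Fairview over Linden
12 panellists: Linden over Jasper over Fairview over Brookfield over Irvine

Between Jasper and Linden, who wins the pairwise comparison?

Linden

Ballots ranking Jasper above Linden: 2+8 = 10.
Ballots ranking Linden above Jasper: 9+12 = 21.
Linden wins the head-to-head, 21–10.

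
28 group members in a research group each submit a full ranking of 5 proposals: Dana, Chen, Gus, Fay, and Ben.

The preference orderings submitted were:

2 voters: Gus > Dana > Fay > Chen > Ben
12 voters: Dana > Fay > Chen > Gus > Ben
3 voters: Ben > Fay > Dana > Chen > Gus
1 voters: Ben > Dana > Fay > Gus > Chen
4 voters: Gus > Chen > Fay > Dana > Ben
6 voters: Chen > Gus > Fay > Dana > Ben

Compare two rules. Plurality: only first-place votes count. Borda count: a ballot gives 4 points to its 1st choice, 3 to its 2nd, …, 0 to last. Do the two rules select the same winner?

Plurality first-place counts: Dana 12, Chen 6, Gus 6, Fay 0, Ben 4 → Dana.
Borda totals: Dana 73, Chen 65, Gus 55, Fay 71, Ben 16 → Dana.
The two rules agree on Dana.

Yes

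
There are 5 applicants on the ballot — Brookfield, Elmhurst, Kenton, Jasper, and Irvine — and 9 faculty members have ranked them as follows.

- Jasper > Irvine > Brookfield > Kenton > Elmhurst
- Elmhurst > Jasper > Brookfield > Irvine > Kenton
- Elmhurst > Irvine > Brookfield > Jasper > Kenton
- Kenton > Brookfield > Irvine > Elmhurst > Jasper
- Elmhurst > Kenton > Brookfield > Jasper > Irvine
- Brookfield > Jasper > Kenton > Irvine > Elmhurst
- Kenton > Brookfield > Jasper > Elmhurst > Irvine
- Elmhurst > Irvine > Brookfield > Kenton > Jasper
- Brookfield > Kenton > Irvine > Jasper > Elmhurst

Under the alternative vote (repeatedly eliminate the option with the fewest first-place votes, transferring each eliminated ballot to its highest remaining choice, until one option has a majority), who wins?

Brookfield

Round 1: Elmhurst 4, Brookfield 2, Kenton 2, Jasper 1, Irvine 0. Irvine has the fewest and is eliminated.
Round 2: Elmhurst 4, Brookfield 2, Kenton 2, Jasper 1. Jasper has the fewest and is eliminated.
Round 3: Elmhurst 4, Brookfield 3, Kenton 2. Kenton has the fewest and is eliminated.
Round 4: Brookfield 5, Elmhurst 4. Brookfield has a majority.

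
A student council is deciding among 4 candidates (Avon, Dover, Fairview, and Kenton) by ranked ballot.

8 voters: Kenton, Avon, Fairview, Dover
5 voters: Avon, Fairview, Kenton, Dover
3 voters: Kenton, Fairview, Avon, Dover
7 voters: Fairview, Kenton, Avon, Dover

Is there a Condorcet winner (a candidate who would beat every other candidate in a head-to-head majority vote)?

Head-to-head results (23 voters total):
Avon vs Dover: Avon wins 23–0.
Avon vs Fairview: Avon wins 13–10.
Avon vs Kenton: Kenton wins 18–5.
Dover vs Fairview: Fairview wins 23–0.
Dover vs Kenton: Kenton wins 23–0.
Fairview vs Kenton: Fairview wins 12–11.
No candidate beats all others: Avon beats Fairview beats Kenton beats Avon, a majority cycle.

No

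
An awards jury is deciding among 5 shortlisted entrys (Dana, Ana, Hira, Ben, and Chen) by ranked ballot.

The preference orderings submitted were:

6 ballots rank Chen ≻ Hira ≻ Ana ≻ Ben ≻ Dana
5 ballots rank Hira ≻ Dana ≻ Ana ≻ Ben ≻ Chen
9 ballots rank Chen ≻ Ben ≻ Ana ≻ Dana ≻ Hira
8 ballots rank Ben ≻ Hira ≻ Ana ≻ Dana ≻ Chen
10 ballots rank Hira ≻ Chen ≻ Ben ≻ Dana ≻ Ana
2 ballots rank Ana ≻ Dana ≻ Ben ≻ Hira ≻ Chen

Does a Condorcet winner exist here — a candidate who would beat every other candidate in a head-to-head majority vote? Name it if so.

Head-to-head results (40 voters total):
Dana vs Ana: Ana wins 25–15.
Dana vs Hira: Hira wins 29–11.
Dana vs Ben: Ben wins 33–7.
Dana vs Chen: Chen wins 25–15.
Ana vs Hira: Hira wins 29–11.
Ana vs Ben: Ben wins 27–13.
Ana vs Chen: Chen wins 25–15.
Hira vs Ben: Hira wins 21–19.
Hira vs Chen: Hira wins 25–15.
Ben vs Chen: Chen wins 25–15.
Hira beats each rival — Dana (29–11), Ana (29–11), Ben (21–19), Chen (25–15) — so Hira is the Condorcet winner.

Hira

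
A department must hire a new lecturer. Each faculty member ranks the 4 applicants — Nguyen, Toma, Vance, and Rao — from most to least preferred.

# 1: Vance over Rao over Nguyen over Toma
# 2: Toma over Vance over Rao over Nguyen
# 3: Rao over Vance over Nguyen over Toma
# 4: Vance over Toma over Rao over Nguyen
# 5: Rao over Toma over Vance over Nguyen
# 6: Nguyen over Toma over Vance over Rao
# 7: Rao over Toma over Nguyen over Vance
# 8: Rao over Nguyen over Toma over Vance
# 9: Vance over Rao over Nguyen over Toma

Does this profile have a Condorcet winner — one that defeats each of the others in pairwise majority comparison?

No

Head-to-head results (9 voters total):
Nguyen vs Toma: Nguyen wins 5–4.
Nguyen vs Vance: Vance wins 6–3.
Nguyen vs Rao: Rao wins 8–1.
Toma vs Vance: Toma wins 5–4.
Toma vs Rao: Rao wins 6–3.
Vance vs Rao: Vance wins 5–4.
No candidate beats all others: Nguyen beats Toma beats Vance beats Nguyen, a majority cycle.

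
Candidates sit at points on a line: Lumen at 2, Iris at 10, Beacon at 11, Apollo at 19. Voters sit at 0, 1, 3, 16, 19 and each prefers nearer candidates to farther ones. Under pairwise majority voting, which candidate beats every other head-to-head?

Lumen

With single-peaked preferences on a line, the Condorcet winner is the candidate closest to the median voter.
The median voter (position 3) is closest to Lumen at 2.
Check: Lumen vs Iris — voters closer to Lumen: 3 of 5.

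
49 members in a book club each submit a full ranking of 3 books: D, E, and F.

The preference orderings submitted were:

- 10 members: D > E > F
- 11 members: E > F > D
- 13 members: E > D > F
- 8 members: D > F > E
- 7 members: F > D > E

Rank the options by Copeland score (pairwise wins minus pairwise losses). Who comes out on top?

Pairwise results:
  D vs E: D wins 25–24.
  D vs F: D wins 31–18.
  E vs F: E wins 34–15.
Copeland scores (wins − losses):
  D: 2 − 0 = 2
  E: 1 − 1 = 0
  F: 0 − 2 = -2
D has the best Copeland score.

D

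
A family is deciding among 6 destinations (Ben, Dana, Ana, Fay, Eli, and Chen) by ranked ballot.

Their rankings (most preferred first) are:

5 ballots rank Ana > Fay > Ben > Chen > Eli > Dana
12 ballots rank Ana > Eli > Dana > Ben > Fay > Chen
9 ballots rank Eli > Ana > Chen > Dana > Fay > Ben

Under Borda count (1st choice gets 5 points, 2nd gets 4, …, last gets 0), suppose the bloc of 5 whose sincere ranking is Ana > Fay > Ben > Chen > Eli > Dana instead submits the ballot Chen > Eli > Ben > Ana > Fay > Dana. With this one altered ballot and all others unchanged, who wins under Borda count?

Eli

Borda totals with the altered ballot: Ben 39, Dana 54, Ana 106, Fay 26, Eli 113, Chen 52.
The switch changes the winner from Ana to Eli.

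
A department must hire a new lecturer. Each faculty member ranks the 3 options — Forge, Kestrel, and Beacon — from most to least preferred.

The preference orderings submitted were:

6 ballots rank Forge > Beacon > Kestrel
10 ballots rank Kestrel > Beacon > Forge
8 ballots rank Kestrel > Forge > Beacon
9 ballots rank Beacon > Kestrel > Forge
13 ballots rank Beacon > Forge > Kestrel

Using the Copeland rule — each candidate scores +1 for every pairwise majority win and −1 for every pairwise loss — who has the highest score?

Beacon

Pairwise results:
  Forge vs Kestrel: Kestrel wins 27–19.
  Forge vs Beacon: Beacon wins 32–14.
  Kestrel vs Beacon: Beacon wins 28–18.
Copeland scores (wins − losses):
  Forge: 0 − 2 = -2
  Kestrel: 1 − 1 = 0
  Beacon: 2 − 0 = 2
Beacon has the best Copeland score.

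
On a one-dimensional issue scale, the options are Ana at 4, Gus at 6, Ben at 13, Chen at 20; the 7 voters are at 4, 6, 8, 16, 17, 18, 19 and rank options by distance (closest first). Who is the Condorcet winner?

With single-peaked preferences on a line, the Condorcet winner is the candidate closest to the median voter.
The median voter (position 16) is closest to Ben at 13.
Check: Ben vs Chen — voters closer to Ben: 4 of 7.

Ben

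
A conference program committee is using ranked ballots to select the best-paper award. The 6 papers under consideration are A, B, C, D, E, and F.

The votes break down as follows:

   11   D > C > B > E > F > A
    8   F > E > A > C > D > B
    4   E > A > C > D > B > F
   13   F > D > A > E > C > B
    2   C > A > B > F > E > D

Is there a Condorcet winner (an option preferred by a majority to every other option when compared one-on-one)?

Yes

Head-to-head results (38 voters total):
A vs B: A wins 27–11.
A vs C: A wins 25–13.
A vs D: D wins 24–14.
A vs E: E wins 23–15.
A vs F: F wins 32–6.
B vs C: C wins 38–0.
B vs D: D wins 36–2.
B vs E: E wins 25–13.
B vs F: F wins 21–17.
C vs D: D wins 24–14.
C vs E: E wins 25–13.
C vs F: F wins 21–17.
D vs E: D wins 24–14.
D vs F: F wins 23–15.
E vs F: F wins 23–15.
F beats each rival — A (32–6), B (21–17), C (21–17), D (23–15), E (23–15) — so F is the Condorcet winner.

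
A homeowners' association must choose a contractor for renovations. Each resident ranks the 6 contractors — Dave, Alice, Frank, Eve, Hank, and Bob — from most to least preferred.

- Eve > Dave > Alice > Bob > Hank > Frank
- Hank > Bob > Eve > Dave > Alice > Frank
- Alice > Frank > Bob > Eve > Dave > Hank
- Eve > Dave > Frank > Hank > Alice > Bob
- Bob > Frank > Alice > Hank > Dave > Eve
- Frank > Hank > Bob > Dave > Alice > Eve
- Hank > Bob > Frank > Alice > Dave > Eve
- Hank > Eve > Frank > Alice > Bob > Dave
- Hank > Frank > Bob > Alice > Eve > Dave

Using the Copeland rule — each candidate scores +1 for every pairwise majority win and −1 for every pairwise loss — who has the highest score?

Pairwise results:
  Dave vs Alice: Alice wins 5–4.
  Dave vs Frank: Frank wins 6–3.
  Dave vs Eve: Eve wins 6–3.
  Dave vs Hank: Hank wins 6–3.
  Dave vs Bob: Bob wins 7–2.
  Alice vs Frank: Frank wins 6–3.
  Alice vs Eve: Alice wins 5–4.
  Alice vs Hank: Hank wins 6–3.
  Alice vs Bob: Bob wins 5–4.
  Frank vs Eve: Frank wins 5–4.
  Frank vs Hank: Hank wins 5–4.
  Frank vs Bob: Frank wins 5–4.
  Eve vs Hank: Hank wins 6–3.
  Eve vs Bob: Bob wins 6–3.
  Hank vs Bob: Hank wins 6–3.
Copeland scores (wins − losses):
  Dave: 0 − 5 = -5
  Alice: 2 − 3 = -1
  Frank: 4 − 1 = 3
  Eve: 1 − 4 = -3
  Hank: 5 − 0 = 5
  Bob: 3 − 2 = 1
Hank has the best Copeland score.

Hank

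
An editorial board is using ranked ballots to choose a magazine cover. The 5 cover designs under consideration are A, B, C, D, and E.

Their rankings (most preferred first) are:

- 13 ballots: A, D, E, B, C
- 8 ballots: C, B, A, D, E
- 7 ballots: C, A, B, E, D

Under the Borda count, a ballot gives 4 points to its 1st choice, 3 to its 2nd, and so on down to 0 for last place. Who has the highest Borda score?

Borda scores:
  A: 13·4 + 8·2 + 7·3 = 89
  B: 13·1 + 8·3 + 7·2 = 51
  C: 13·0 + 8·4 + 7·4 = 60
  D: 13·3 + 8·1 + 7·0 = 47
  E: 13·2 + 8·0 + 7·1 = 33
A has the highest total.

A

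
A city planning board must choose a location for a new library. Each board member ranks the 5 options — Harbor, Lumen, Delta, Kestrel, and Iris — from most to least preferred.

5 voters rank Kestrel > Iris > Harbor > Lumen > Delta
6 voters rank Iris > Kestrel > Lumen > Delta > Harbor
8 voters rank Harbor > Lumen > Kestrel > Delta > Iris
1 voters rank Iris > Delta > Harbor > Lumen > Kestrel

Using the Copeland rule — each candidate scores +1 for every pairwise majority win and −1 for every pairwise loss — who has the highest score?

Kestrel

Pairwise results:
  Harbor vs Lumen: Harbor wins 14–6.
  Harbor vs Delta: Harbor wins 13–7.
  Harbor vs Kestrel: Kestrel wins 11–9.
  Harbor vs Iris: Iris wins 12–8.
  Lumen vs Delta: Lumen wins 19–1.
  Lumen vs Kestrel: Kestrel wins 11–9.
  Lumen vs Iris: Iris wins 12–8.
  Delta vs Kestrel: Kestrel wins 19–1.
  Delta vs Iris: Iris wins 12–8.
  Kestrel vs Iris: Kestrel wins 13–7.
Copeland scores (wins − losses):
  Harbor: 2 − 2 = 0
  Lumen: 1 − 3 = -2
  Delta: 0 − 4 = -4
  Kestrel: 4 − 0 = 4
  Iris: 3 − 1 = 2
Kestrel has the best Copeland score.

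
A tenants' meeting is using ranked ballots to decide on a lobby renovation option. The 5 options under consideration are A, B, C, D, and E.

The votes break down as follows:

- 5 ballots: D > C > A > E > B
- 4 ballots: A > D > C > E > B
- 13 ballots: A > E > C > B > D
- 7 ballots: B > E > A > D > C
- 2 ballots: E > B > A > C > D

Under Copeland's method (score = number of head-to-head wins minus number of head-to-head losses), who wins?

Pairwise results:
  A vs B: A wins 22–9.
  A vs C: A wins 26–5.
  A vs D: A wins 26–5.
  A vs E: A wins 22–9.
  B vs C: C wins 22–9.
  B vs D: B wins 22–9.
  B vs E: E wins 24–7.
  C vs D: D wins 16–15.
  C vs E: E wins 22–9.
  D vs E: E wins 22–9.
Copeland scores (wins − losses):
  A: 4 − 0 = 4
  B: 1 − 3 = -2
  C: 1 − 3 = -2
  D: 1 − 3 = -2
  E: 3 − 1 = 2
A has the best Copeland score.

A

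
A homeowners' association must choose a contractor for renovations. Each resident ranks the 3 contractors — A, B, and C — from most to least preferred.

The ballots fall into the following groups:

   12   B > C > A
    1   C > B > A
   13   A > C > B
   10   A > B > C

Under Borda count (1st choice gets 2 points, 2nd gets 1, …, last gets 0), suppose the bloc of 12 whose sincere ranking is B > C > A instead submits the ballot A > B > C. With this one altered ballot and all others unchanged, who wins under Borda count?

Borda totals with the altered ballot: A 70, B 23, C 15.
The winner is unchanged: still A.

A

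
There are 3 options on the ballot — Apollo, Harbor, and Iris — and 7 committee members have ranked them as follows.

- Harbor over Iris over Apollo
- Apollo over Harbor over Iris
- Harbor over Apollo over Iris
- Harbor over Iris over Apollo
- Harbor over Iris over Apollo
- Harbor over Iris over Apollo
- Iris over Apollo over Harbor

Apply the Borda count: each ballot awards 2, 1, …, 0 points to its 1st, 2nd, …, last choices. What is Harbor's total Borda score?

Borda scores:
  Apollo: 0 + 2 + 1 + 0 + 0 + 0 + 1 = 4
  Harbor: 2 + 1 + 2 + 2 + 2 + 2 + 0 = 11
  Iris: 1 + 0 + 0 + 1 + 1 + 1 + 2 = 6

11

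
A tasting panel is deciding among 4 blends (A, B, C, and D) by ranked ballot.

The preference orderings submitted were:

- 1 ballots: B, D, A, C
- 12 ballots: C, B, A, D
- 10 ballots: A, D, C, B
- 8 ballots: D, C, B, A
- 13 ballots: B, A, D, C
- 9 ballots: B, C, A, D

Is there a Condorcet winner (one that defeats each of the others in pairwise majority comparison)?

Head-to-head results (53 voters total):
A vs B: B wins 43–10.
A vs C: C wins 29–24.
A vs D: A wins 44–9.
B vs C: C wins 30–23.
B vs D: B wins 35–18.
C vs D: D wins 32–21.
No candidate beats all others: A beats D beats C beats A, a majority cycle.

No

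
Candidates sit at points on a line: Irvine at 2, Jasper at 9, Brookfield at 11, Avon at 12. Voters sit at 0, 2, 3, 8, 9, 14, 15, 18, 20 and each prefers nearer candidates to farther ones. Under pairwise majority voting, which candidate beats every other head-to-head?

Jasper

With single-peaked preferences on a line, the Condorcet winner is the candidate closest to the median voter.
The median voter (position 9) is closest to Jasper at 9.
Check: Jasper vs Brookfield — voters closer to Jasper: 5 of 9.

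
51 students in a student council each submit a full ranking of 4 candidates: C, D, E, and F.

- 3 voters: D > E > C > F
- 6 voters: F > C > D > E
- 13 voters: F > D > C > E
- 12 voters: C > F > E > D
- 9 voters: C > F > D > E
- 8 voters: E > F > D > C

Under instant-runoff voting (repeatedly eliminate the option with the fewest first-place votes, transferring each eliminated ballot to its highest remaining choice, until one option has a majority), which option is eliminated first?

Round 1: C 21, F 19, E 8, D 3. D has the fewest and is eliminated.
Round 2: C 21, F 19, E 11. E has the fewest and is eliminated.
Round 3: F 27, C 24. F has a majority.

D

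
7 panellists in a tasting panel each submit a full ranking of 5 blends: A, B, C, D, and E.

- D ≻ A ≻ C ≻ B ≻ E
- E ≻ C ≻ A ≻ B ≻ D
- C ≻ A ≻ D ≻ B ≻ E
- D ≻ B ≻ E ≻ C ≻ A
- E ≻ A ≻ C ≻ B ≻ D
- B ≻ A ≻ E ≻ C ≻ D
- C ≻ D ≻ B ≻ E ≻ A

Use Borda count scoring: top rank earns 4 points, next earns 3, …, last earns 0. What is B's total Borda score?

Borda scores:
  A: 3 + 2 + 3 + 0 + 3 + 3 + 0 = 14
  B: 1 + 1 + 1 + 3 + 1 + 4 + 2 = 13
  C: 2 + 3 + 4 + 1 + 2 + 1 + 4 = 17
  D: 4 + 0 + 2 + 4 + 0 + 0 + 3 = 13
  E: 0 + 4 + 0 + 2 + 4 + 2 + 1 = 13

13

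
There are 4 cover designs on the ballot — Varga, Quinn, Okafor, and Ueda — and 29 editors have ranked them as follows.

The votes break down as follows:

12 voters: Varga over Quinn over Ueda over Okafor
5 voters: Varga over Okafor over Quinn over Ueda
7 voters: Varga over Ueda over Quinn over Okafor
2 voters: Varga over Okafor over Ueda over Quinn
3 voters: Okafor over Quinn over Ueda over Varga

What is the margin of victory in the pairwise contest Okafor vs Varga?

23

Ballots ranking Okafor above Varga: 3.
Ballots ranking Varga above Okafor: 12+5+7+2 = 26.
Varga wins 26–3, a margin of 23.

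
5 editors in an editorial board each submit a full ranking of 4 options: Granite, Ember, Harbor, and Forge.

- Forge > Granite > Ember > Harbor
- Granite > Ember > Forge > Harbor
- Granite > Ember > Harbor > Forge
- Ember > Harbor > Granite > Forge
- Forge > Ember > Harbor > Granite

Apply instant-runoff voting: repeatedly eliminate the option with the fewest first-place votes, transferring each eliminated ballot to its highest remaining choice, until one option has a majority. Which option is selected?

Granite

Round 1: Granite 2, Forge 2, Ember 1, Harbor 0. Harbor has the fewest and is eliminated.
Round 2: Granite 2, Forge 2, Ember 1. Ember has the fewest and is eliminated.
Round 3: Granite 3, Forge 2. Granite has a majority.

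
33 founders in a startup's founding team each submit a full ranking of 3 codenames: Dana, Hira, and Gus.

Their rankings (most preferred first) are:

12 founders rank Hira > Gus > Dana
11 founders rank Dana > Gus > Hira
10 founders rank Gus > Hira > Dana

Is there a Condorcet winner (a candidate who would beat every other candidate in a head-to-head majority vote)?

Head-to-head results (33 voters total):
Dana vs Hira: Hira wins 22–11.
Dana vs Gus: Gus wins 22–11.
Hira vs Gus: Gus wins 21–12.
Gus beats each rival — Dana (22–11), Hira (21–12) — so Gus is the Condorcet winner.

Yes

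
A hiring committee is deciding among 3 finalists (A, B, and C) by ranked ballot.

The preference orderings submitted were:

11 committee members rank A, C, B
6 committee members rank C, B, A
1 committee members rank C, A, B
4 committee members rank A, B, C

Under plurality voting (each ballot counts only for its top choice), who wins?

A

First-place vote totals:
  A: 15
  B: 0
  C: 7
A has the most first-place votes.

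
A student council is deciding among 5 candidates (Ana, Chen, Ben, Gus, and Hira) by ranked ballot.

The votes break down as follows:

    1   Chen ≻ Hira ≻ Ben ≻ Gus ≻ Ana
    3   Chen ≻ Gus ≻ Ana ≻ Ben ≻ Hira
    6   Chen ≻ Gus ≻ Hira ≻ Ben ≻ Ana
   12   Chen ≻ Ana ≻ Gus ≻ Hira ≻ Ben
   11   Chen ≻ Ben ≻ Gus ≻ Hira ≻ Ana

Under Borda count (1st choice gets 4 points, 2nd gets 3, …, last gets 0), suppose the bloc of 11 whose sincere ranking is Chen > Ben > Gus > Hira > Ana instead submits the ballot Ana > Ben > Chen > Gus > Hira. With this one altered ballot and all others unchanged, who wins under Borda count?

Borda totals with the altered ballot: Ana 86, Chen 110, Ben 44, Gus 63, Hira 27.
The winner is unchanged: still Chen.

Chen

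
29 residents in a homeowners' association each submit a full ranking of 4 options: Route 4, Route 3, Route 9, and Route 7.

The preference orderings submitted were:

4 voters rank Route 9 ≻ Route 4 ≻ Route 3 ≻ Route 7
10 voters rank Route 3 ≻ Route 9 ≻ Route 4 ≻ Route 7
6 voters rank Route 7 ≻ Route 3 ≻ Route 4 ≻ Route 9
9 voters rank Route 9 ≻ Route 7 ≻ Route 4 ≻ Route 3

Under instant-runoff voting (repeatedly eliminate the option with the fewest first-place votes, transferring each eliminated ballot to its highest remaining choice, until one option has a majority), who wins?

Route 3

Round 1: Route 9 13, Route 3 10, Route 7 6, Route 4 0. Route 4 has the fewest and is eliminated.
Round 2: Route 9 13, Route 3 10, Route 7 6. Route 7 has the fewest and is eliminated.
Round 3: Route 3 16, Route 9 13. Route 3 has a majority.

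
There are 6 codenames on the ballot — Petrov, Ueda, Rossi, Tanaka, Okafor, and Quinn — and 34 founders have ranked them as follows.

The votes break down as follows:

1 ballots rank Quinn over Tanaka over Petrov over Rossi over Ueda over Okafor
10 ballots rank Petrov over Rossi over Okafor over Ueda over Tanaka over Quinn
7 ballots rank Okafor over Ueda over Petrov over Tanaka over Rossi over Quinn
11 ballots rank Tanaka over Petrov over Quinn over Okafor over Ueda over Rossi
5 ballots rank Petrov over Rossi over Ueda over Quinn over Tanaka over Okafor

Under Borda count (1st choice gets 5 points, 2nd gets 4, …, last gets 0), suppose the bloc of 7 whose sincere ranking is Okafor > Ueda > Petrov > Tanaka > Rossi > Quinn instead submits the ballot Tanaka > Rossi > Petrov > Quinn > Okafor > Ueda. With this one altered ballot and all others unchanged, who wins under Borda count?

Borda totals with the altered ballot: Petrov 143, Ueda 47, Rossi 90, Tanaka 109, Okafor 59, Quinn 62.
The winner is unchanged: still Petrov.

Petrov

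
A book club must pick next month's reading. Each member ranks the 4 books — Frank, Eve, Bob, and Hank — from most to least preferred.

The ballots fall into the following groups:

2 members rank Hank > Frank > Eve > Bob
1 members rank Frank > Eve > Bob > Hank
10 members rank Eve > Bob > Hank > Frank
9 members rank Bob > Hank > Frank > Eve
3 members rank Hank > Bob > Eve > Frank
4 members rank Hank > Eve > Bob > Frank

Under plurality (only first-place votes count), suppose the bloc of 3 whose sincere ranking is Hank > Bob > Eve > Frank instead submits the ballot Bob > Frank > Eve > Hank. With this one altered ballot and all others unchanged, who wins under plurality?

First-place totals with the altered ballot: Frank 1, Eve 10, Bob 12, Hank 6.
The switch changes the winner from Eve to Bob.

Bob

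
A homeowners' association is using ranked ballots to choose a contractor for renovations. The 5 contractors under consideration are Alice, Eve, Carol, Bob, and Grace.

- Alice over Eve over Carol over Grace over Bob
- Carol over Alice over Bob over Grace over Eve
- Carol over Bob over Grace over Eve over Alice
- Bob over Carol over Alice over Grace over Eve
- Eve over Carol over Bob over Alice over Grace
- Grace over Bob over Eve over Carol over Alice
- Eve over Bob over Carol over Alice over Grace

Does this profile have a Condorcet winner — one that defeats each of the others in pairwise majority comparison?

No

Head-to-head results (7 voters total):
Alice vs Eve: Eve wins 4–3.
Alice vs Carol: Carol wins 6–1.
Alice vs Bob: Bob wins 5–2.
Alice vs Grace: Alice wins 5–2.
Eve vs Carol: Eve wins 4–3.
Eve vs Bob: Bob wins 4–3.
Eve vs Grace: Grace wins 4–3.
Carol vs Bob: Carol wins 4–3.
Carol vs Grace: Carol wins 6–1.
Bob vs Grace: Bob wins 5–2.
No candidate beats all others: Alice beats Grace beats Eve beats Alice, a majority cycle.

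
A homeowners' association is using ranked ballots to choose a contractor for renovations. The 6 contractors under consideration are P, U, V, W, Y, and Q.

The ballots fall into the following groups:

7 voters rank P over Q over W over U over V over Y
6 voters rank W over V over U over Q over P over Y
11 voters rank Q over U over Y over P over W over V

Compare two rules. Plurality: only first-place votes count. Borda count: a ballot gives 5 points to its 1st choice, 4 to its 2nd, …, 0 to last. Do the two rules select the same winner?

Plurality first-place counts: P 7, U 0, V 0, W 6, Y 0, Q 11 → Q.
Borda totals: P 63, U 76, V 31, W 62, Y 33, Q 95 → Q.
The two rules agree on Q.

Yes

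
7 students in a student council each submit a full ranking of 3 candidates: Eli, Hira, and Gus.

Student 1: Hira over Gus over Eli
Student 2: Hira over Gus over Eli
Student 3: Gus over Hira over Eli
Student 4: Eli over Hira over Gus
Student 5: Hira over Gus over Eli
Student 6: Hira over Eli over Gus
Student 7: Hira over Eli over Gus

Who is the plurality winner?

Hira

First-place vote totals:
  Eli: 1
  Hira: 5
  Gus: 1
Hira has the most first-place votes.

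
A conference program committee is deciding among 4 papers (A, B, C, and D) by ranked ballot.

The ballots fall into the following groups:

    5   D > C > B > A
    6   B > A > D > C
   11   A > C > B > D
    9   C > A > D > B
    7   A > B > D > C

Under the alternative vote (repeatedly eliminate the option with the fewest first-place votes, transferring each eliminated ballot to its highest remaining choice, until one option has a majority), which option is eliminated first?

D

Round 1: A 18, C 9, B 6, D 5. D has the fewest and is eliminated.
Round 2: A 18, C 14, B 6. B has the fewest and is eliminated.
Round 3: A 24, C 14. A has a majority.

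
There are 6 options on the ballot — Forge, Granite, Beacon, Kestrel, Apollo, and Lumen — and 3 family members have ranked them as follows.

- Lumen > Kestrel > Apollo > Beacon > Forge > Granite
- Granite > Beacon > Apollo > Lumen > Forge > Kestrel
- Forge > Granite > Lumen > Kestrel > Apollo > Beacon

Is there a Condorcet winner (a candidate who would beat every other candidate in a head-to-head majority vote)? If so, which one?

None — there is no Condorcet winner

Head-to-head results (3 voters total):
Forge vs Granite: Forge wins 2–1.
Forge vs Beacon: Beacon wins 2–1.
Forge vs Kestrel: Forge wins 2–1.
Forge vs Apollo: Apollo wins 2–1.
Forge vs Lumen: Lumen wins 2–1.
Granite vs Beacon: Granite wins 2–1.
Granite vs Kestrel: Granite wins 2–1.
Granite vs Apollo: Granite wins 2–1.
Granite vs Lumen: Granite wins 2–1.
Beacon vs Kestrel: Kestrel wins 2–1.
Beacon vs Apollo: Apollo wins 2–1.
Beacon vs Lumen: Lumen wins 2–1.
Kestrel vs Apollo: Kestrel wins 2–1.
Kestrel vs Lumen: Lumen wins 3–0.
Apollo vs Lumen: Lumen wins 2–1.
No candidate beats all others: Forge beats Granite beats Beacon beats Forge, a majority cycle.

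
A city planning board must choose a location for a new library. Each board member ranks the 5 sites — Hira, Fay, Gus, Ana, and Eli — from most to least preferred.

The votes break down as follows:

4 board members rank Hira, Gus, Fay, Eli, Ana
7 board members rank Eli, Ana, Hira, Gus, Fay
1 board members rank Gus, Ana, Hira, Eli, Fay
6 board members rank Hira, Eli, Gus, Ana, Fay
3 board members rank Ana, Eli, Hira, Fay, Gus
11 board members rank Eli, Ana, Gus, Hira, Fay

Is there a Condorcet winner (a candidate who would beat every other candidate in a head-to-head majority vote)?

Head-to-head results (32 voters total):
Hira vs Fay: Hira wins 32–0.
Hira vs Gus: Hira wins 20–12.
Hira vs Ana: Ana wins 22–10.
Hira vs Eli: Eli wins 21–11.
Fay vs Gus: Gus wins 29–3.
Fay vs Ana: Ana wins 28–4.
Fay vs Eli: Eli wins 28–4.
Gus vs Ana: Ana wins 21–11.
Gus vs Eli: Eli wins 27–5.
Ana vs Eli: Eli wins 28–4.
Eli beats each rival — Hira (21–11), Fay (28–4), Gus (27–5), Ana (28–4) — so Eli is the Condorcet winner.

Yes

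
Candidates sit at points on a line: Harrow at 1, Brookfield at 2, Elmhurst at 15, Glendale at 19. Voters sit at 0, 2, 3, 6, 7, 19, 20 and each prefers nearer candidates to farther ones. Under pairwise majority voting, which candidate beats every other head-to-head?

With single-peaked preferences on a line, the Condorcet winner is the candidate closest to the median voter.
The median voter (position 6) is closest to Brookfield at 2.
Check: Brookfield vs Glendale — voters closer to Brookfield: 5 of 7.

Brookfield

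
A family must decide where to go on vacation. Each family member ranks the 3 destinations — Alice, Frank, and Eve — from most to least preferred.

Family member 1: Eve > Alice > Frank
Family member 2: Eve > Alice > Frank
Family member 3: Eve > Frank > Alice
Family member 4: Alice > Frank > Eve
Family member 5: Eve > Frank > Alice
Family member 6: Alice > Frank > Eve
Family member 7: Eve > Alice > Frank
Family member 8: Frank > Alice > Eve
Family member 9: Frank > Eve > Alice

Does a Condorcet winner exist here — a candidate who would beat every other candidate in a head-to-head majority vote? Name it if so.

Eve

Head-to-head results (9 voters total):
Alice vs Frank: Alice wins 5–4.
Alice vs Eve: Eve wins 6–3.
Frank vs Eve: Eve wins 5–4.
Eve beats each rival — Alice (6–3), Frank (5–4) — so Eve is the Condorcet winner.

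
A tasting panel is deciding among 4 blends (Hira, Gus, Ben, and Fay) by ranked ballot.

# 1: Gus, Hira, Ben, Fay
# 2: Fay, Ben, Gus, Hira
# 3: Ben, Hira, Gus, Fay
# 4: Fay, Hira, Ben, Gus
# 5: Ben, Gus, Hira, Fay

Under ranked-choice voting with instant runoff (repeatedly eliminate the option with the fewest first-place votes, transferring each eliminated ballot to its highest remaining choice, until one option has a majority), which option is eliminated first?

Hira

Round 1: Ben 2, Fay 2, Gus 1, Hira 0. Hira has the fewest and is eliminated.
Round 2: Ben 2, Fay 2, Gus 1. Gus has the fewest and is eliminated.
Round 3: Ben 3, Fay 2. Ben has a majority.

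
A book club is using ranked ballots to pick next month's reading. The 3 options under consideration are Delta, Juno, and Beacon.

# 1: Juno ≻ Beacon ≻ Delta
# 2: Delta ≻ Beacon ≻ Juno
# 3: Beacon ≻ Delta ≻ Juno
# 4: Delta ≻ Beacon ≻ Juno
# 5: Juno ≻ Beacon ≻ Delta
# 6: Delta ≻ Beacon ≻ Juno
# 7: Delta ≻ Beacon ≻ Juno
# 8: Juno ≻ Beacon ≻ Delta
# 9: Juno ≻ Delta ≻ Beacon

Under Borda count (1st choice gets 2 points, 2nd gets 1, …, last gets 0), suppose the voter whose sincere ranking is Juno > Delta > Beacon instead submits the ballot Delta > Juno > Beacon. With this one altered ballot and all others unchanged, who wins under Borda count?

Borda totals with the altered ballot: Delta 11, Juno 7, Beacon 9.
The winner is unchanged: still Delta.

Delta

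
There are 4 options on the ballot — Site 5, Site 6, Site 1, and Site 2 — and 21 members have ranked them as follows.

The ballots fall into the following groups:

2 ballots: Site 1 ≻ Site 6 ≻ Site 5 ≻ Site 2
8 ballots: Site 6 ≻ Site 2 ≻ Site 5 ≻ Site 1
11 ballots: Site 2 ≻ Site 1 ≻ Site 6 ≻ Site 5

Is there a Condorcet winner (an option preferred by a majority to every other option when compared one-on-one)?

Head-to-head results (21 voters total):
Site 5 vs Site 6: Site 6 wins 21–0.
Site 5 vs Site 1: Site 1 wins 13–8.
Site 5 vs Site 2: Site 2 wins 19–2.
Site 6 vs Site 1: Site 1 wins 13–8.
Site 6 vs Site 2: Site 2 wins 11–10.
Site 1 vs Site 2: Site 2 wins 19–2.
Site 2 beats each rival — Site 5 (19–2), Site 6 (11–10), Site 1 (19–2) — so Site 2 is the Condorcet winner.

Yes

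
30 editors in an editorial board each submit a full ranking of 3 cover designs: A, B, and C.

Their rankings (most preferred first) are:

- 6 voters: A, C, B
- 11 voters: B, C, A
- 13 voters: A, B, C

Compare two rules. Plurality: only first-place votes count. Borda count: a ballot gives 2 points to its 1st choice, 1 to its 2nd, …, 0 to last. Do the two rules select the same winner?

Yes

Plurality first-place counts: A 19, B 11, C 0 → A.
Borda totals: A 38, B 35, C 17 → A.
The two rules agree on A.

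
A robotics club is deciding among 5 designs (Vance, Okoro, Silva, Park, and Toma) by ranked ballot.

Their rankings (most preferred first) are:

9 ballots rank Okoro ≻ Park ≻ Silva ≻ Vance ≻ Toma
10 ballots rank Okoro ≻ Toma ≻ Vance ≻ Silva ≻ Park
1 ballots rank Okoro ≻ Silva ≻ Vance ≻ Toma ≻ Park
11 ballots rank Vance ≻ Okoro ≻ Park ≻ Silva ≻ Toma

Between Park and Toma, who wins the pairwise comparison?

Park

Ballots ranking Park above Toma: 9+11 = 20.
Ballots ranking Toma above Park: 10+1 = 11.
Park wins the head-to-head, 20–11.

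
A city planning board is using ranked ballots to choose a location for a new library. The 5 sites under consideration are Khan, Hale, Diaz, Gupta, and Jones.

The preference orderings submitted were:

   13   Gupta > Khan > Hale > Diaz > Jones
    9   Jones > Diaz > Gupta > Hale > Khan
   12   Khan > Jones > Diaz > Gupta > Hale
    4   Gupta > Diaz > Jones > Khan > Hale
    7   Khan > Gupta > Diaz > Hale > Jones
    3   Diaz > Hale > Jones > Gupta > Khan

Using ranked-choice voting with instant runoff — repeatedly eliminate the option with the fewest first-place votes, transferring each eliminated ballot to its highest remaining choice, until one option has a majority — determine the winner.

Round 1: Khan 19, Gupta 17, Jones 9, Diaz 3, Hale 0. Hale has the fewest and is eliminated.
Round 2: Khan 19, Gupta 17, Jones 9, Diaz 3. Diaz has the fewest and is eliminated.
Round 3: Khan 19, Gupta 17, Jones 12. Jones has the fewest and is eliminated.
Round 4: Gupta 29, Khan 19. Gupta has a majority.

Gupta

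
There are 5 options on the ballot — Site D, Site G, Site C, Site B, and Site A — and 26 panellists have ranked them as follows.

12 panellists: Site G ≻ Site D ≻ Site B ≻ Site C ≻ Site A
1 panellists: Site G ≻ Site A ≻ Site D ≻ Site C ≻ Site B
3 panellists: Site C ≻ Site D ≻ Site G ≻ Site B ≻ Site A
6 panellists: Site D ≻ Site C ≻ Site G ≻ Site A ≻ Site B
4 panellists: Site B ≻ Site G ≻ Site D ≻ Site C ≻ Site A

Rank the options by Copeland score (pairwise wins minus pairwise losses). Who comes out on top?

Site G

Pairwise results:
  Site D vs Site G: Site G wins 17–9.
  Site D vs Site C: Site D wins 23–3.
  Site D vs Site B: Site D wins 22–4.
  Site D vs Site A: Site D wins 25–1.
  Site G vs Site C: Site G wins 17–9.
  Site G vs Site B: Site G wins 22–4.
  Site G vs Site A: Site G wins 26–0.
  Site C vs Site B: Site B wins 16–10.
  Site C vs Site A: Site C wins 25–1.
  Site B vs Site A: Site B wins 19–7.
Copeland scores (wins − losses):
  Site D: 3 − 1 = 2
  Site G: 4 − 0 = 4
  Site C: 1 − 3 = -2
  Site B: 2 − 2 = 0
  Site A: 0 − 4 = -4
Site G has the best Copeland score.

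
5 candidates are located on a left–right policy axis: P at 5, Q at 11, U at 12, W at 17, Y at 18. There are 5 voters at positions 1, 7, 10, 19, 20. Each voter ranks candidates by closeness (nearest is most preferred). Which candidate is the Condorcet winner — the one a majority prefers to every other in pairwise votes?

Q

With single-peaked preferences on a line, the Condorcet winner is the candidate closest to the median voter.
The median voter (position 10) is closest to Q at 11.
Check: Q vs P — voters closer to Q: 3 of 5.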